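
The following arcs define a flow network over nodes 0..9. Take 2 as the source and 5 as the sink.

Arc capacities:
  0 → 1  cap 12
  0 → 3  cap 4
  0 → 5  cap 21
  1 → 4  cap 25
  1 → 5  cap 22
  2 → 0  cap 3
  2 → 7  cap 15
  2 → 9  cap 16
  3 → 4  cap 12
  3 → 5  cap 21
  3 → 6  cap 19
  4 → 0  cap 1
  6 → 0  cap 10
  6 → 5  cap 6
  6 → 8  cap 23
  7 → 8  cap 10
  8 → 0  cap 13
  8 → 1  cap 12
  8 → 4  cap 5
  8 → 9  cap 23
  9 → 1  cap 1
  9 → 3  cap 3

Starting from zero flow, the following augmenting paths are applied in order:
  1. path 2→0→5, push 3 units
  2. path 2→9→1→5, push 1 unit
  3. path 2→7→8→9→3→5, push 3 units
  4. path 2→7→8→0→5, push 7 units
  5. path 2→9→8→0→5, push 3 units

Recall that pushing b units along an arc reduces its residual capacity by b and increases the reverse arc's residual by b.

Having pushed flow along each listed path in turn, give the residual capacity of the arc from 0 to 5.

after path 1 (2→0→5, push 3): res(0,5)=18
after path 2 (2→9→1→5, push 1): res(0,5)=18
after path 3 (2→7→8→9→3→5, push 3): res(0,5)=18
after path 4 (2→7→8→0→5, push 7): res(0,5)=11
after path 5 (2→9→8→0→5, push 3): res(0,5)=8

Residual capacity of (0,5): 8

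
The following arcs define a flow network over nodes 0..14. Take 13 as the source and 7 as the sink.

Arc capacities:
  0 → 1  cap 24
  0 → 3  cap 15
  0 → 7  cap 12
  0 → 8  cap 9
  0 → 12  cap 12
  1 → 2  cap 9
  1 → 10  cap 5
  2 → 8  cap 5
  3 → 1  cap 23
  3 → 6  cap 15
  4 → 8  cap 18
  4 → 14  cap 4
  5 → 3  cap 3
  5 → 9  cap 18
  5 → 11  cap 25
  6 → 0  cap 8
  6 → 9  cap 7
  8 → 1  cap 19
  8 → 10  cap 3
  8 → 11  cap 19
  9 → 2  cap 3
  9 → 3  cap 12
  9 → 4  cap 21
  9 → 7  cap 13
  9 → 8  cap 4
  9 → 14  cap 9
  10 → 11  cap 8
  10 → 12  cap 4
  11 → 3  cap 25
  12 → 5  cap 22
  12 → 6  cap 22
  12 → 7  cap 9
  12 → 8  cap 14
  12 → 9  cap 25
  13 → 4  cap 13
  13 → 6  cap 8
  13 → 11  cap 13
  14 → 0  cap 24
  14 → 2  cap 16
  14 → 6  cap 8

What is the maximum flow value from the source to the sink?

Maximum flow value: 23

augment #1: 13→6→0→7 bottleneck 8, total now 8
augment #2: 13→4→14→0→7 bottleneck 4, total now 12
augment #3: 13→4→8→10→12→7 bottleneck 3, total now 15
augment #4: 13→11→3→6→9→7 bottleneck 7, total now 22
augment #5: 13→4→8→1→10→12→7 bottleneck 1, total now 23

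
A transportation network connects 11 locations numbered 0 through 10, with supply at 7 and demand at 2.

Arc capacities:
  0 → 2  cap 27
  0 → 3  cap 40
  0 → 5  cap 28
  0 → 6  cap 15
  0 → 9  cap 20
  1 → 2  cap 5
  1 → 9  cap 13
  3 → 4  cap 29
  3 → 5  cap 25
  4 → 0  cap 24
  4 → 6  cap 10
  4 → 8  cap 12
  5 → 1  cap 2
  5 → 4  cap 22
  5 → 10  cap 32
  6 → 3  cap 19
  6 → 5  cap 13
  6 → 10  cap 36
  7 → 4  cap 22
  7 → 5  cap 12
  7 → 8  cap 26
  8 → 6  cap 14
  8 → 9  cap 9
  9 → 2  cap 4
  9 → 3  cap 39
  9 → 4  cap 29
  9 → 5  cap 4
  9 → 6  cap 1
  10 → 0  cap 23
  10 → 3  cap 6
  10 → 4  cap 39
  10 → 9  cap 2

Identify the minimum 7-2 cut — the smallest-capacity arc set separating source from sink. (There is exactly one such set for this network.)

augment #1: 7→4→0→2 push 22
augment #2: 7→5→1→2 push 2
augment #3: 7→8→9→2 push 4
augment #4: 7→5→4→0→2 push 2
augment #5: 7→5→10→0→2 push 3
max flow = 33; residual-reachable set from 7 gives S-side
cut edges (S→T): {(0,2), (5,1), (9,2)} total cap 33

Min-cut arcs: {(0,2), (5,1), (9,2)} (total capacity 33)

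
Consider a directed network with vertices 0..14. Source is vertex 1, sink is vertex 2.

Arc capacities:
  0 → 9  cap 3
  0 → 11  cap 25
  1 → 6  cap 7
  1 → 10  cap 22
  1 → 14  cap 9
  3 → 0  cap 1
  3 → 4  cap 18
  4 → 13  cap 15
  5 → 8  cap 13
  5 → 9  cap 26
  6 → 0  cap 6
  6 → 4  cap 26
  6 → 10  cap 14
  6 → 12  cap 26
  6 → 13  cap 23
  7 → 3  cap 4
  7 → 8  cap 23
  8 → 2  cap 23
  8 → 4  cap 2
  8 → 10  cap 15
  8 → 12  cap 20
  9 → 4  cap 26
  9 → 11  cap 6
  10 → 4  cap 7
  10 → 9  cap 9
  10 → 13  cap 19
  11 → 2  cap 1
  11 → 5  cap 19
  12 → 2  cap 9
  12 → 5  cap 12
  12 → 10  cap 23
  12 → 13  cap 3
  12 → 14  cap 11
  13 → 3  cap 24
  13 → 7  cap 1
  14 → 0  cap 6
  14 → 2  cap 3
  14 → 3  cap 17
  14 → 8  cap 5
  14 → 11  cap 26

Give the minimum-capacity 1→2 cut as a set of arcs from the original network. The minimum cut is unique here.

Min-cut arcs: {(1,6), (1,14), (3,0), (9,11), (13,7)} (total capacity 24)

augment #1: 1→14→2 push 3
augment #2: 1→6→12→2 push 7
augment #3: 1→14→8→2 push 5
augment #4: 1→14→11→2 push 1
augment #5: 1→10→13→7→8→2 push 1
augment #6: 1→10→9→11→5→8→2 push 6
augment #7: 1→10→13→3→0→11→5→8→2 push 1
max flow = 24; residual-reachable set from 1 gives S-side
cut edges (S→T): {(1,6), (1,14), (3,0), (9,11), (13,7)} total cap 24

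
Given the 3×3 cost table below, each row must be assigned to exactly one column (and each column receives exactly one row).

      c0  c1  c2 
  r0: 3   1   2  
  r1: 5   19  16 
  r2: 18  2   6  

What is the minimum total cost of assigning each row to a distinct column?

optimal assignment: row0→col2 (cost 2), row1→col0 (cost 5), row2→col1 (cost 2)
total = 2 + 5 + 2 = 9

Minimum assignment cost: 9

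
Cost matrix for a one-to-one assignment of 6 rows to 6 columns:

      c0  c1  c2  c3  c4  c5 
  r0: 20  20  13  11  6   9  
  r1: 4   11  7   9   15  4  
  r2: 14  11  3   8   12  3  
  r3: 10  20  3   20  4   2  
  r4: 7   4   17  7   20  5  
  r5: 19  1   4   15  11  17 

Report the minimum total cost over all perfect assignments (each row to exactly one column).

Minimum assignment cost: 23

optimal assignment: row0→col4 (cost 6), row1→col0 (cost 4), row2→col2 (cost 3), row3→col5 (cost 2), row4→col3 (cost 7), row5→col1 (cost 1)
total = 6 + 4 + 3 + 2 + 7 + 1 = 23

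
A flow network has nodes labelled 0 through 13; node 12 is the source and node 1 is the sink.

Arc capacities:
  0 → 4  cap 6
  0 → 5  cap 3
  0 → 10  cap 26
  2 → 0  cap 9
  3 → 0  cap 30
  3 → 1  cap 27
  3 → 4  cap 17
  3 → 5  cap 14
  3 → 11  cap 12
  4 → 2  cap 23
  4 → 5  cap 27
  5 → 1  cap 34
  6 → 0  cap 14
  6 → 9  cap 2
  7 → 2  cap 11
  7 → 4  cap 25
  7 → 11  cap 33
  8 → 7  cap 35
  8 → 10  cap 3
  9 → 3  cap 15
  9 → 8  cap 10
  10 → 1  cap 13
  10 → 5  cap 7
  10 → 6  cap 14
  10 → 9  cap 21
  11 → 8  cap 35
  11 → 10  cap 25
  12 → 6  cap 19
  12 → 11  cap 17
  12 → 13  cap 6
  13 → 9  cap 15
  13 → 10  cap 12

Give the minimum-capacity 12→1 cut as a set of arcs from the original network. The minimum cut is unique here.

augment #1: 12→11→10→1 push 13
augment #2: 12→6→0→5→1 push 3
augment #3: 12→6→9→3→1 push 2
augment #4: 12→11→10→5→1 push 4
augment #5: 12→13→9→3→1 push 6
augment #6: 12→6→0→4→5→1 push 6
augment #7: 12→6→0→10→5→1 push 3
augment #8: 12→6→0→10→9→3→1 push 2
max flow = 39; residual-reachable set from 12 gives S-side
cut edges (S→T): {(6,0), (6,9), (12,11), (12,13)} total cap 39

Min-cut arcs: {(6,0), (6,9), (12,11), (12,13)} (total capacity 39)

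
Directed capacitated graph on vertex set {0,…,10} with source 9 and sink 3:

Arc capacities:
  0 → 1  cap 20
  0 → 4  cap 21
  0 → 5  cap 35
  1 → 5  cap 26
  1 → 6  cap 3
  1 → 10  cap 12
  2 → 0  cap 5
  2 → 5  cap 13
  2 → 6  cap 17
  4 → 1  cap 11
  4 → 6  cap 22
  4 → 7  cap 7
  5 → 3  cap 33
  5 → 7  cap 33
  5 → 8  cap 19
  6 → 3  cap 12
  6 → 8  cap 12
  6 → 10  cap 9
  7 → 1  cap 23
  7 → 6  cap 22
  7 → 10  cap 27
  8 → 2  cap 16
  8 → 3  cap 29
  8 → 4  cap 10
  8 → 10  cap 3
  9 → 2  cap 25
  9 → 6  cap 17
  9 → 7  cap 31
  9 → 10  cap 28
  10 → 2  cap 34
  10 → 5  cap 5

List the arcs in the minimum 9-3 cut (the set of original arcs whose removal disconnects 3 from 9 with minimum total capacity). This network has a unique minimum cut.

Min-cut arcs: {(2,0), (2,5), (6,3), (6,8), (7,1), (10,5)} (total capacity 70)

augment #1: 9→6→3 push 12
augment #2: 9→2→5→3 push 13
augment #3: 9→6→8→3 push 5
augment #4: 9→10→5→3 push 5
augment #5: 9→2→0→5→3 push 5
augment #6: 9→2→6→8→3 push 7
augment #7: 9→7→1→5→3 push 10
augment #8: 9→7→1→5→8→3 push 13
max flow = 70; residual-reachable set from 9 gives S-side
cut edges (S→T): {(2,0), (2,5), (6,3), (6,8), (7,1), (10,5)} total cap 70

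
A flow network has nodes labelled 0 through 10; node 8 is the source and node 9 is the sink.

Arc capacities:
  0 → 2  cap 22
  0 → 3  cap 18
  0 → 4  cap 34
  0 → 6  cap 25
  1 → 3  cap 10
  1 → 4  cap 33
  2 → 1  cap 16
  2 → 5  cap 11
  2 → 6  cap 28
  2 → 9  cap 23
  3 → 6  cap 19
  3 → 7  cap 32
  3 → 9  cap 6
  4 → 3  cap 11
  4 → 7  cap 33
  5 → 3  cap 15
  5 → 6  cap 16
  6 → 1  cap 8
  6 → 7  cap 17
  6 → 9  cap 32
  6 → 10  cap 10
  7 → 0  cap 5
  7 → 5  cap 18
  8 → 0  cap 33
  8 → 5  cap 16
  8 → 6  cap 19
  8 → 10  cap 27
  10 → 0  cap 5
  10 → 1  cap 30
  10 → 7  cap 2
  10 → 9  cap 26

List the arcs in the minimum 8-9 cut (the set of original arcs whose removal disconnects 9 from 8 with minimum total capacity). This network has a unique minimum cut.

augment #1: 8→6→9 push 19
augment #2: 8→10→9 push 26
augment #3: 8→0→2→9 push 22
augment #4: 8→0→3→9 push 6
augment #5: 8→0→6→9 push 5
augment #6: 8→5→6→9 push 8
max flow = 86; residual-reachable set from 8 gives S-side
cut edges (S→T): {(0,2), (3,9), (6,9), (10,9)} total cap 86

Min-cut arcs: {(0,2), (3,9), (6,9), (10,9)} (total capacity 86)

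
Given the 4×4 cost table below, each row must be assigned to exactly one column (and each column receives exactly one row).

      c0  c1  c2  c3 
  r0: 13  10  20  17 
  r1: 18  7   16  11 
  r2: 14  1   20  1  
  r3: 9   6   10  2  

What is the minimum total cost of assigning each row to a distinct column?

optimal assignment: row0→col0 (cost 13), row1→col1 (cost 7), row2→col3 (cost 1), row3→col2 (cost 10)
total = 13 + 7 + 1 + 10 = 31

Minimum assignment cost: 31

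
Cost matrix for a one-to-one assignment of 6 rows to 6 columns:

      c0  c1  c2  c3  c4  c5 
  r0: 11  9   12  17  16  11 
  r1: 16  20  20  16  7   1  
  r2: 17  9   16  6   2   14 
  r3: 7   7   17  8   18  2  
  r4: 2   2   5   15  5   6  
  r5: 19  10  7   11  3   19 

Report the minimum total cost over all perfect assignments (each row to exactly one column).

Minimum assignment cost: 29

optimal assignment: row0→col1 (cost 9), row1→col5 (cost 1), row2→col4 (cost 2), row3→col3 (cost 8), row4→col0 (cost 2), row5→col2 (cost 7)
total = 9 + 1 + 2 + 8 + 2 + 7 = 29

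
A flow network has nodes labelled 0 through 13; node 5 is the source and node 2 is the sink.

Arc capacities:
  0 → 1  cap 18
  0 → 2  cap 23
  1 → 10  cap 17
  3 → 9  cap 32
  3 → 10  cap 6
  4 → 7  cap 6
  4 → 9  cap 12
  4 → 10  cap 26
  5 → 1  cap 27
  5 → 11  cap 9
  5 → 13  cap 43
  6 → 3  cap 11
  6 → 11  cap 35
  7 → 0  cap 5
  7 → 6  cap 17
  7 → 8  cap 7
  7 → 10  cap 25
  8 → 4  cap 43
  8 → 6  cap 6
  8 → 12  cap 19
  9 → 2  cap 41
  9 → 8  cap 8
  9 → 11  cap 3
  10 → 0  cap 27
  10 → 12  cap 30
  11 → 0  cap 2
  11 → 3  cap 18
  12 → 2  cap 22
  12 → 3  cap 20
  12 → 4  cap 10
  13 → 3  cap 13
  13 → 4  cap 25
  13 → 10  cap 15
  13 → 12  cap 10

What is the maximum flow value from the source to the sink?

Maximum flow value: 69

augment #1: 5→11→0→2 bottleneck 2, total now 2
augment #2: 5→13→12→2 bottleneck 10, total now 12
augment #3: 5→1→10→0→2 bottleneck 17, total now 29
augment #4: 5→11→3→9→2 bottleneck 7, total now 36
augment #5: 5→13→3→9→2 bottleneck 13, total now 49
augment #6: 5→13→4→9→2 bottleneck 12, total now 61
augment #7: 5→13→10→0→2 bottleneck 4, total now 65
augment #8: 5→13→10→12→2 bottleneck 4, total now 69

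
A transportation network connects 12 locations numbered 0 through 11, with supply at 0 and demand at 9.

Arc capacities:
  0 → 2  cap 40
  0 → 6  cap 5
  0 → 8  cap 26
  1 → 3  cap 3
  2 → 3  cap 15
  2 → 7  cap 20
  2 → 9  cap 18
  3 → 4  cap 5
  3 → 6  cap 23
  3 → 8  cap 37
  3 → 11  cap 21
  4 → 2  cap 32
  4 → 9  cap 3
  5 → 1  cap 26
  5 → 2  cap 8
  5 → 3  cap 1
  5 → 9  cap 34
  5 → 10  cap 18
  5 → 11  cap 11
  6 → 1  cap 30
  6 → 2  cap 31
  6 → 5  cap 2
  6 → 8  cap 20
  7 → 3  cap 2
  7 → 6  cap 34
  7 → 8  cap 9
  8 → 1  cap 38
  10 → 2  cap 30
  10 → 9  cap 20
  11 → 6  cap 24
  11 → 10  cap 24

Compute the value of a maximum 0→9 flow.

augment #1: 0→2→9 bottleneck 18, total now 18
augment #2: 0→6→5→9 bottleneck 2, total now 20
augment #3: 0→2→3→4→9 bottleneck 3, total now 23
augment #4: 0→2→3→11→10→9 bottleneck 12, total now 35
augment #5: 0→2→7→3→11→10→9 bottleneck 2, total now 37
augment #6: 0→6→1→3→11→10→9 bottleneck 3, total now 40

Maximum flow value: 40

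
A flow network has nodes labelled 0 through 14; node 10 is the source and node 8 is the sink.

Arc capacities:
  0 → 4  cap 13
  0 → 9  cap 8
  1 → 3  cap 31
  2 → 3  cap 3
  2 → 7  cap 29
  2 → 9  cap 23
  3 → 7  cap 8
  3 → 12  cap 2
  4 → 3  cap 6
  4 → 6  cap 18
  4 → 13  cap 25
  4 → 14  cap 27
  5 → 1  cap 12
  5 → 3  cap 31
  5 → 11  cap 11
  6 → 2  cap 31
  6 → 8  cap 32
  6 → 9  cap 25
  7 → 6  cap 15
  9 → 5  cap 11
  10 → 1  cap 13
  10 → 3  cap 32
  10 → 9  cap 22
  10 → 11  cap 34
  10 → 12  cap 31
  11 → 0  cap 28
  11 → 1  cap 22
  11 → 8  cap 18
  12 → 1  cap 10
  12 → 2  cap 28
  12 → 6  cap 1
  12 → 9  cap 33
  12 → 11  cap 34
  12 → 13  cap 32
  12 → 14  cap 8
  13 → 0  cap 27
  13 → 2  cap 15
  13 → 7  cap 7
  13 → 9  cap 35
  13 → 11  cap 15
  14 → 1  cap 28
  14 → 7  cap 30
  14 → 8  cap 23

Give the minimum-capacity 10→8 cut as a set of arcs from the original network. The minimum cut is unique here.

augment #1: 10→11→8 push 18
augment #2: 10→12→6→8 push 1
augment #3: 10→12→14→8 push 8
augment #4: 10→3→7→6→8 push 8
augment #5: 10→11→0→4→6→8 push 13
augment #6: 10→12→2→7→6→8 push 7
max flow = 55; residual-reachable set from 10 gives S-side
cut edges (S→T): {(0,4), (7,6), (11,8), (12,6), (12,14)} total cap 55

Min-cut arcs: {(0,4), (7,6), (11,8), (12,6), (12,14)} (total capacity 55)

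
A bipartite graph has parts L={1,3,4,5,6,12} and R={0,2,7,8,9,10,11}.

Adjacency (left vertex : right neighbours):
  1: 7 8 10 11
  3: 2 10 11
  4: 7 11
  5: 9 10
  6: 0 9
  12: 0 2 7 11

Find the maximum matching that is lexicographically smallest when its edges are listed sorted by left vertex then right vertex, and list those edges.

Lex-smallest maximum matching: {(1,7), (3,2), (4,11), (5,10), (6,9), (12,0)}

|M| = 6 (so the lex-smallest maximum matching has 6 edges)
process left vertices in ascending order; for each, take the smallest-labelled available neighbour that still permits 6 edges overall, or leave it unmatched if none does
lex-smallest matching: {1-7, 3-2, 4-11, 5-10, 6-9, 12-0}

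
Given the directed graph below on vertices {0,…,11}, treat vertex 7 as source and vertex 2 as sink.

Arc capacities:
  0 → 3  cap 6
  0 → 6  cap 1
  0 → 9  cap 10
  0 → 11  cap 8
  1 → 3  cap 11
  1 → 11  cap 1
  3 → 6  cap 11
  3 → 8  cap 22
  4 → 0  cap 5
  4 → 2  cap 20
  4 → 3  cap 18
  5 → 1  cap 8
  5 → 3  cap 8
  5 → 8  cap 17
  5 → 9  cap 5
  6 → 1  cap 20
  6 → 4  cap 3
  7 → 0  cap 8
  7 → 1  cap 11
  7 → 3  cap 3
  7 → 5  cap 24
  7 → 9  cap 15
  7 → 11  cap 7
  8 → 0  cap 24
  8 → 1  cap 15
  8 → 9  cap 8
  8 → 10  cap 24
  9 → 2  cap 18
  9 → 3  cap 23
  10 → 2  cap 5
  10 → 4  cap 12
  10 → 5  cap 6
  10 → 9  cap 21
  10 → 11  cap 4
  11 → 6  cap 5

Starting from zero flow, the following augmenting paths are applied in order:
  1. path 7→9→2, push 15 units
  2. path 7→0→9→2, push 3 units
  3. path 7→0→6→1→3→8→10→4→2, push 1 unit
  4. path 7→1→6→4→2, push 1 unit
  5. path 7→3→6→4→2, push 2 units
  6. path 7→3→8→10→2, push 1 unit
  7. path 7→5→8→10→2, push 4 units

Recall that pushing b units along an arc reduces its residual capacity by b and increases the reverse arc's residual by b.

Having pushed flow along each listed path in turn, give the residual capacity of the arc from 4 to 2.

after path 1 (7→9→2, push 15): res(4,2)=20
after path 2 (7→0→9→2, push 3): res(4,2)=20
after path 3 (7→0→6→1→3→8→10→4→2, push 1): res(4,2)=19
after path 4 (7→1→6→4→2, push 1): res(4,2)=18
after path 5 (7→3→6→4→2, push 2): res(4,2)=16
after path 6 (7→3→8→10→2, push 1): res(4,2)=16
after path 7 (7→5→8→10→2, push 4): res(4,2)=16

Residual capacity of (4,2): 16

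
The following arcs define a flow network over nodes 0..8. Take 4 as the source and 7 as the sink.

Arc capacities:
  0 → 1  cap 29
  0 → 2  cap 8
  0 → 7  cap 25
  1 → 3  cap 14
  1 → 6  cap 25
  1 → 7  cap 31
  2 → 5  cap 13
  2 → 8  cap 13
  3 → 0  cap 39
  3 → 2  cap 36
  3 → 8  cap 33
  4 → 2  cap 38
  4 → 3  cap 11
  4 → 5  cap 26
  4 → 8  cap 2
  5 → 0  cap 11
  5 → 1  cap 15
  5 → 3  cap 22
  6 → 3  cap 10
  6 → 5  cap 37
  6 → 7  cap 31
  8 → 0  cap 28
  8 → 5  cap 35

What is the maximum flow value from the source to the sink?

augment #1: 4→3→0→7 bottleneck 11, total now 11
augment #2: 4→5→0→7 bottleneck 11, total now 22
augment #3: 4→5→1→7 bottleneck 15, total now 37
augment #4: 4→8→0→7 bottleneck 2, total now 39
augment #5: 4→2→8→0→7 bottleneck 1, total now 40
augment #6: 4→2→8→0→1→7 bottleneck 12, total now 52
augment #7: 4→2→5→3→0→1→7 bottleneck 4, total now 56
augment #8: 4→2→5→3→0→1→6→7 bottleneck 9, total now 65

Maximum flow value: 65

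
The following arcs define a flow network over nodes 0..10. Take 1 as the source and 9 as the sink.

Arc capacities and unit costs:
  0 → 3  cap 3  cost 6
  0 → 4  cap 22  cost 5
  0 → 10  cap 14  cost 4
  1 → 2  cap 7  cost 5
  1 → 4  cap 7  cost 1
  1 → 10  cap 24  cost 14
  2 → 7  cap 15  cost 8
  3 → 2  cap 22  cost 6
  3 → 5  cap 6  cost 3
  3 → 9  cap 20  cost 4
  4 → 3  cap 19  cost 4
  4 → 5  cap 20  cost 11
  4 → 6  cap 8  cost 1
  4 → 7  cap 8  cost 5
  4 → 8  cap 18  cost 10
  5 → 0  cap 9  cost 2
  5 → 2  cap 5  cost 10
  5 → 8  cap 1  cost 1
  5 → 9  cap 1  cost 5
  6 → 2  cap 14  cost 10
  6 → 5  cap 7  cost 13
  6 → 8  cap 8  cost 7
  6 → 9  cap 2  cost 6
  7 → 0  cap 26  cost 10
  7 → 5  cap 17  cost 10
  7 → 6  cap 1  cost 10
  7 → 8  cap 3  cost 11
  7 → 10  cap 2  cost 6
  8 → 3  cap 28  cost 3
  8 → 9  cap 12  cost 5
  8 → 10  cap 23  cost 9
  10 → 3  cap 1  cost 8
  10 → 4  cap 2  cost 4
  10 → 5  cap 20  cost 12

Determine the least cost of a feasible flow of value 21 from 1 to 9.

shortest-cost path #1: 1→4→6→9 push 2 @ unit cost 8 (adds 16)
shortest-cost path #2: 1→4→3→9 push 5 @ unit cost 9 (adds 45)
shortest-cost path #3: 1→10→3→9 push 1 @ unit cost 26 (adds 26)
shortest-cost path #4: 1→10→4→3→9 push 2 @ unit cost 26 (adds 52)
shortest-cost path #5: 1→2→7→5→9 push 1 @ unit cost 28 (adds 28)
shortest-cost path #6: 1→2→7→8→9 push 3 @ unit cost 29 (adds 87)
shortest-cost path #7: 1→2→7→5→8→9 push 1 @ unit cost 29 (adds 29)
shortest-cost path #8: 1→2→7→6→4→3→9 push 1 @ unit cost 30 (adds 30)
shortest-cost path #9: 1→2→7→0→3→9 push 1 @ unit cost 33 (adds 33)
shortest-cost path #10: 1→10→5→7→0→3→9 push 2 @ unit cost 36 (adds 72)
shortest-cost path #11: 1→10→5→0→4→3→9 push 2 @ unit cost 41 (adds 82)
total cost = 500

Minimum cost for 21 units: 500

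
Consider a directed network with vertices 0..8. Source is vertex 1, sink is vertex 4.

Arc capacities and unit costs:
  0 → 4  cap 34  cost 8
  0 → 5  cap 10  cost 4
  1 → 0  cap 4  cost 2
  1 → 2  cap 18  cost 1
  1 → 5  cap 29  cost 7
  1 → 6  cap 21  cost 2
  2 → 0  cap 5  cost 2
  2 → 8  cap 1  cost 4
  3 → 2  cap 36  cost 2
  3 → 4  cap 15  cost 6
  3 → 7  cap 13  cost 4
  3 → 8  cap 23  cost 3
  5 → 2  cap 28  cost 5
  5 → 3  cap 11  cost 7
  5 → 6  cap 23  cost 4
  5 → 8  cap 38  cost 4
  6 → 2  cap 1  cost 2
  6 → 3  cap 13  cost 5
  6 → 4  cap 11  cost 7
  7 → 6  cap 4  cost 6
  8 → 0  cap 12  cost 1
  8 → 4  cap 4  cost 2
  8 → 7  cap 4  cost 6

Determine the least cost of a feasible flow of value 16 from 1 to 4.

shortest-cost path #1: 1→2→8→4 push 1 @ unit cost 7 (adds 7)
shortest-cost path #2: 1→6→4 push 11 @ unit cost 9 (adds 99)
shortest-cost path #3: 1→0→4 push 4 @ unit cost 10 (adds 40)
total cost = 146

Minimum cost for 16 units: 146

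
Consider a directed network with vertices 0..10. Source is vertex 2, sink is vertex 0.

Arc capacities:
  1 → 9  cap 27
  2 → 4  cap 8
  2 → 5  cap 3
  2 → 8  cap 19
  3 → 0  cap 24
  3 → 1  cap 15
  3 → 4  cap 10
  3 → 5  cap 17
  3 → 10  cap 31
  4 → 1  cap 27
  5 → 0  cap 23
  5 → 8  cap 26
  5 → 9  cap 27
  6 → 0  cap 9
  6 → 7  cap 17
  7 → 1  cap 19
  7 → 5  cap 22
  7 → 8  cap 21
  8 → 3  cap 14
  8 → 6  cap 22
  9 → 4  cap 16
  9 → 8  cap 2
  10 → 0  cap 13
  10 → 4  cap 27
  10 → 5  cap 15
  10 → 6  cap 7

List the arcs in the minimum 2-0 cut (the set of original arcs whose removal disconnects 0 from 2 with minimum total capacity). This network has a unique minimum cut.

augment #1: 2→5→0 push 3
augment #2: 2→8→3→0 push 14
augment #3: 2→8→6→0 push 5
augment #4: 2→4→1→9→8→6→0 push 2
max flow = 24; residual-reachable set from 2 gives S-side
cut edges (S→T): {(2,5), (2,8), (9,8)} total cap 24

Min-cut arcs: {(2,5), (2,8), (9,8)} (total capacity 24)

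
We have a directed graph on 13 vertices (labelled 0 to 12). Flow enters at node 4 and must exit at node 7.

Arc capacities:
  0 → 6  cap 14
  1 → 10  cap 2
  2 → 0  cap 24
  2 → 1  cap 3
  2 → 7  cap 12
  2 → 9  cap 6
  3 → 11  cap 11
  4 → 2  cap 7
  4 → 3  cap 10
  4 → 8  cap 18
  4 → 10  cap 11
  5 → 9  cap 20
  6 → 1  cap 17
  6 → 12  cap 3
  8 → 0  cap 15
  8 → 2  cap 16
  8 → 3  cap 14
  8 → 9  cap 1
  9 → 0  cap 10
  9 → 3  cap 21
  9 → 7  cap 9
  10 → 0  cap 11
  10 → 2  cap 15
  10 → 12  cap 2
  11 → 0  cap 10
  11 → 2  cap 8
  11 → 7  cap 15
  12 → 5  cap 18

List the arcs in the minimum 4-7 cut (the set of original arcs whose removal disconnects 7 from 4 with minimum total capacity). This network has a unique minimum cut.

augment #1: 4→2→7 push 7
augment #2: 4→3→11→7 push 10
augment #3: 4→8→2→7 push 5
augment #4: 4→8→9→7 push 1
augment #5: 4→8→2→9→7 push 6
augment #6: 4→8→3→11→7 push 1
augment #7: 4→10→12→5→9→7 push 2
max flow = 32; residual-reachable set from 4 gives S-side
cut edges (S→T): {(2,7), (3,11), (9,7)} total cap 32

Min-cut arcs: {(2,7), (3,11), (9,7)} (total capacity 32)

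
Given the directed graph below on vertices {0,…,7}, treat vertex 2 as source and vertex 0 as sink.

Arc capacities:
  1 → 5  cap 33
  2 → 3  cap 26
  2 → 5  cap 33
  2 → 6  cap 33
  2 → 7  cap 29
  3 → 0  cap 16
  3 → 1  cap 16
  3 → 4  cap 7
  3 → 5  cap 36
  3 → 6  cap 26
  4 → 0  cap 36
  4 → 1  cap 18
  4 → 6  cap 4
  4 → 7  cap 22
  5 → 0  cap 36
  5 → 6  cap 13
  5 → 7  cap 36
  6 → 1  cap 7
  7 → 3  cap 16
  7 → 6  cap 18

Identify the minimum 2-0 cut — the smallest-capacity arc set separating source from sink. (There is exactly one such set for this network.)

augment #1: 2→3→0 push 16
augment #2: 2→5→0 push 33
augment #3: 2→3→4→0 push 7
augment #4: 2→3→5→0 push 3
max flow = 59; residual-reachable set from 2 gives S-side
cut edges (S→T): {(3,0), (3,4), (5,0)} total cap 59

Min-cut arcs: {(3,0), (3,4), (5,0)} (total capacity 59)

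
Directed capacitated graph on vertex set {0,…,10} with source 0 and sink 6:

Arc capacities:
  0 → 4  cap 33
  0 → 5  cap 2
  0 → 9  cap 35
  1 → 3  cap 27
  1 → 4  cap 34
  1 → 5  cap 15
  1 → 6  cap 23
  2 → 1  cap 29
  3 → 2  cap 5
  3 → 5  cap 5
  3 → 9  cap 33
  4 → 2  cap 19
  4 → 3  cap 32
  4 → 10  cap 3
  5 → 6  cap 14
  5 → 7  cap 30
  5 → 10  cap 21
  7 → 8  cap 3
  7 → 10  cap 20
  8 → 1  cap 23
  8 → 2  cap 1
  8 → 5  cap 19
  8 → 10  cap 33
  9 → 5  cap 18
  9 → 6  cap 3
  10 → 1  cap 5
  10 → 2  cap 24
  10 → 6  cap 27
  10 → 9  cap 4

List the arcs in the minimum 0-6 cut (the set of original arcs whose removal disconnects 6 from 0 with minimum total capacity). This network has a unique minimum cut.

augment #1: 0→5→6 push 2
augment #2: 0→9→6 push 3
augment #3: 0→4→10→6 push 3
augment #4: 0→9→5→6 push 12
augment #5: 0→4→2→1→6 push 19
augment #6: 0→9→5→10→6 push 6
augment #7: 0→4→3→2→1→6 push 4
augment #8: 0→4→3→5→10→6 push 5
augment #9: 0→4→3→2→1→5→10→6 push 1
max flow = 55; residual-reachable set from 0 gives S-side
cut edges (S→T): {(0,5), (3,2), (3,5), (4,2), (4,10), (9,5), (9,6)} total cap 55

Min-cut arcs: {(0,5), (3,2), (3,5), (4,2), (4,10), (9,5), (9,6)} (total capacity 55)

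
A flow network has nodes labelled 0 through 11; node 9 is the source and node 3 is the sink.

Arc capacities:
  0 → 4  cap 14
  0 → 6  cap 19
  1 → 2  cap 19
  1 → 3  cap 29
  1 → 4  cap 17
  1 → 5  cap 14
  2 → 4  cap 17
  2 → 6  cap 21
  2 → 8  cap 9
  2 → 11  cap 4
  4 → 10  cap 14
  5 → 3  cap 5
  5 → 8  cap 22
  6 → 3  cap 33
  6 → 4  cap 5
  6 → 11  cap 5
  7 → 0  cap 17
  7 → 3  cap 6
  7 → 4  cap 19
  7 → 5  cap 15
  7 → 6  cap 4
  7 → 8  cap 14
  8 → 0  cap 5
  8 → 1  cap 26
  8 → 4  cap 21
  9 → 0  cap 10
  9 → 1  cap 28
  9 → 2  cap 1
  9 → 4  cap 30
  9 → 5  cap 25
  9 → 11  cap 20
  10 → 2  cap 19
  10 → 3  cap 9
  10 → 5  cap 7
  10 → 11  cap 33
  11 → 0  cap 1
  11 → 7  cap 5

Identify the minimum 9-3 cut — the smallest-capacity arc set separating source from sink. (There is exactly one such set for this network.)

Min-cut arcs: {(1,3), (5,3), (6,3), (10,3), (11,7)} (total capacity 81)

augment #1: 9→1→3 push 28
augment #2: 9→5→3 push 5
augment #3: 9→0→6→3 push 10
augment #4: 9→2→6→3 push 1
augment #5: 9→4→10→3 push 9
augment #6: 9→11→7→3 push 5
augment #7: 9→5→8→1→3 push 1
augment #8: 9→11→0→6→3 push 1
augment #9: 9→4→10→2→6→3 push 5
augment #10: 9→5→8→0→6→3 push 5
augment #11: 9→5→8→1→2→6→3 push 11
max flow = 81; residual-reachable set from 9 gives S-side
cut edges (S→T): {(1,3), (5,3), (6,3), (10,3), (11,7)} total cap 81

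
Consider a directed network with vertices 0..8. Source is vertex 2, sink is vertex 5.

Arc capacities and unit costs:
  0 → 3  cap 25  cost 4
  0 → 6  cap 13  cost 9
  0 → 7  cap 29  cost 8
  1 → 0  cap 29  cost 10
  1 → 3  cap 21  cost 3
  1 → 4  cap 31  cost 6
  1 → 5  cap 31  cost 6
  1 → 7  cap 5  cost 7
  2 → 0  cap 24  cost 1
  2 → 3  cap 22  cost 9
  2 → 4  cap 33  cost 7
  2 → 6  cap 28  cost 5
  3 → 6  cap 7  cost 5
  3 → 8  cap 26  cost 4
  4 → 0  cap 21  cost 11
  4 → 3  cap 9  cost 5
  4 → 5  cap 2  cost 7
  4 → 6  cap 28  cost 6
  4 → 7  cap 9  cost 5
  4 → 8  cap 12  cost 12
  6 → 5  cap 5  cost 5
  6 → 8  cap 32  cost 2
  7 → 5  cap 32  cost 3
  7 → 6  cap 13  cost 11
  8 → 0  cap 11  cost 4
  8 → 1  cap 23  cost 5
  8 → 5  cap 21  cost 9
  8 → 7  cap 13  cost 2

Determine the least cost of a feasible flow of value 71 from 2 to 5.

shortest-cost path #1: 2→6→5 push 5 @ unit cost 10 (adds 50)
shortest-cost path #2: 2→6→8→7→5 push 13 @ unit cost 12 (adds 156)
shortest-cost path #3: 2→0→7→5 push 19 @ unit cost 12 (adds 228)
shortest-cost path #4: 2→4→5 push 2 @ unit cost 14 (adds 28)
shortest-cost path #5: 2→6→8→5 push 10 @ unit cost 16 (adds 160)
shortest-cost path #6: 2→0→7→8→5 push 5 @ unit cost 16 (adds 80)
shortest-cost path #7: 2→4→7→8→5 push 6 @ unit cost 19 (adds 114)
shortest-cost path #8: 2→4→7→8→1→5 push 2 @ unit cost 21 (adds 42)
shortest-cost path #9: 2→4→7→0→3→8→1→5 push 1 @ unit cost 23 (adds 23)
shortest-cost path #10: 2→3→8→1→5 push 8 @ unit cost 24 (adds 192)
total cost = 1073

Minimum cost for 71 units: 1073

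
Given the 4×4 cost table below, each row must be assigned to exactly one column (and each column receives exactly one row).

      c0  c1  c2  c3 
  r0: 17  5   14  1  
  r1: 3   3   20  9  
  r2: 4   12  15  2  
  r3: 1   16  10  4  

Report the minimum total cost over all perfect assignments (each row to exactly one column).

optimal assignment: row0→col3 (cost 1), row1→col1 (cost 3), row2→col0 (cost 4), row3→col2 (cost 10)
total = 1 + 3 + 4 + 10 = 18

Minimum assignment cost: 18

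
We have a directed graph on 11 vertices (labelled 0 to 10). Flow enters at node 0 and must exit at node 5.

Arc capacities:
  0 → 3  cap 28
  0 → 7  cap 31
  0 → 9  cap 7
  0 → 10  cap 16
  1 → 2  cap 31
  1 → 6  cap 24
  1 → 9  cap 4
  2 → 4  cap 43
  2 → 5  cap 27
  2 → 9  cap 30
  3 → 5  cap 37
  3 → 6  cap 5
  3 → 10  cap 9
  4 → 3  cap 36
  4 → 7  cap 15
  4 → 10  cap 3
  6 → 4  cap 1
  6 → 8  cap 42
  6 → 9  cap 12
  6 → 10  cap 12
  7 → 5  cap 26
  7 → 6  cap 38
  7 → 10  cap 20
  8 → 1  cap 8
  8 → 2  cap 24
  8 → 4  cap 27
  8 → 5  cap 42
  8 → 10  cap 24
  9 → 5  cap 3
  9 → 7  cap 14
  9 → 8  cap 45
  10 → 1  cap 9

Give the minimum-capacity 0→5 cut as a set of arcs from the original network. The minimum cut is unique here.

augment #1: 0→3→5 push 28
augment #2: 0→7→5 push 26
augment #3: 0→9→5 push 3
augment #4: 0→9→8→5 push 4
augment #5: 0→7→6→8→5 push 5
augment #6: 0→10→1→2→5 push 9
max flow = 75; residual-reachable set from 0 gives S-side
cut edges (S→T): {(0,3), (0,7), (0,9), (10,1)} total cap 75

Min-cut arcs: {(0,3), (0,7), (0,9), (10,1)} (total capacity 75)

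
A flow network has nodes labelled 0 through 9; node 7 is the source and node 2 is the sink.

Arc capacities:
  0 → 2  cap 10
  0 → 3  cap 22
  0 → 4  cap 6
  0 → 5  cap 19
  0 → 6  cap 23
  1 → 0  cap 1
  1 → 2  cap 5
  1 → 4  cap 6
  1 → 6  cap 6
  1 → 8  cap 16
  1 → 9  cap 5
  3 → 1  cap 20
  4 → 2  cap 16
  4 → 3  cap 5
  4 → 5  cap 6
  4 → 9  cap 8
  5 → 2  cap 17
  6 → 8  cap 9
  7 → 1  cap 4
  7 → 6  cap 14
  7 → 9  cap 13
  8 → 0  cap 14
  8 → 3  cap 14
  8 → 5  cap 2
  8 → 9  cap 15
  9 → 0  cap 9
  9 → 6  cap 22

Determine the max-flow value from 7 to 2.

Maximum flow value: 22

augment #1: 7→1→2 bottleneck 4, total now 4
augment #2: 7→9→0→2 bottleneck 9, total now 13
augment #3: 7→6→8→0→2 bottleneck 1, total now 14
augment #4: 7→6→8→5→2 bottleneck 2, total now 16
augment #5: 7→6→8→0→4→2 bottleneck 6, total now 22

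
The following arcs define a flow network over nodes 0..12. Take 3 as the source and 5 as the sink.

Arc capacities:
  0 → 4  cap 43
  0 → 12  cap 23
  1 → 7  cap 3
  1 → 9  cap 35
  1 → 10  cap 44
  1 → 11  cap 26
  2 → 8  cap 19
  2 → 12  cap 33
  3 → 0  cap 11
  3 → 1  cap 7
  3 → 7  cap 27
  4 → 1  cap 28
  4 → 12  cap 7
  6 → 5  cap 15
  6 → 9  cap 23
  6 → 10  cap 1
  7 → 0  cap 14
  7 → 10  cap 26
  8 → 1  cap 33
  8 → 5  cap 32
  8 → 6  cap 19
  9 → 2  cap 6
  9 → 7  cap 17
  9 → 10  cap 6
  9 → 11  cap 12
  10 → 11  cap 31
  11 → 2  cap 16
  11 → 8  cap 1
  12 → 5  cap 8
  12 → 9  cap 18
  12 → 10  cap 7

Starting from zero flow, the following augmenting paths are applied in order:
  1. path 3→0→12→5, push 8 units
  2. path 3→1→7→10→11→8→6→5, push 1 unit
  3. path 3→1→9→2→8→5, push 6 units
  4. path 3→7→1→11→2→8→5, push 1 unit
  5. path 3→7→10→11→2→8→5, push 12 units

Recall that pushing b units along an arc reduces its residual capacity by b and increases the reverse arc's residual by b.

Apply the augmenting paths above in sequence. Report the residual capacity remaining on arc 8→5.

after path 1 (3→0→12→5, push 8): res(8,5)=32
after path 2 (3→1→7→10→11→8→6→5, push 1): res(8,5)=32
after path 3 (3→1→9→2→8→5, push 6): res(8,5)=26
after path 4 (3→7→1→11→2→8→5, push 1): res(8,5)=25
after path 5 (3→7→10→11→2→8→5, push 12): res(8,5)=13

Residual capacity of (8,5): 13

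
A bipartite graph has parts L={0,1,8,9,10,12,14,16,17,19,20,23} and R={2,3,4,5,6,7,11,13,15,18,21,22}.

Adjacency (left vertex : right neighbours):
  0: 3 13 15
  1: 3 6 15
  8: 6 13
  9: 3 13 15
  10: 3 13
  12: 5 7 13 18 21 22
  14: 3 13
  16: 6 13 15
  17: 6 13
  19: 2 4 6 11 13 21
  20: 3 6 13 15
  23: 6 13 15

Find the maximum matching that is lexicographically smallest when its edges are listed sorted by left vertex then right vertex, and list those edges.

|M| = 6 (so the lex-smallest maximum matching has 6 edges)
process left vertices in ascending order; for each, take the smallest-labelled available neighbour that still permits 6 edges overall, or leave it unmatched if none does
lex-smallest matching: {0-3, 1-6, 8-13, 9-15, 12-5, 19-2}

Lex-smallest maximum matching: {(0,3), (1,6), (8,13), (9,15), (12,5), (19,2)}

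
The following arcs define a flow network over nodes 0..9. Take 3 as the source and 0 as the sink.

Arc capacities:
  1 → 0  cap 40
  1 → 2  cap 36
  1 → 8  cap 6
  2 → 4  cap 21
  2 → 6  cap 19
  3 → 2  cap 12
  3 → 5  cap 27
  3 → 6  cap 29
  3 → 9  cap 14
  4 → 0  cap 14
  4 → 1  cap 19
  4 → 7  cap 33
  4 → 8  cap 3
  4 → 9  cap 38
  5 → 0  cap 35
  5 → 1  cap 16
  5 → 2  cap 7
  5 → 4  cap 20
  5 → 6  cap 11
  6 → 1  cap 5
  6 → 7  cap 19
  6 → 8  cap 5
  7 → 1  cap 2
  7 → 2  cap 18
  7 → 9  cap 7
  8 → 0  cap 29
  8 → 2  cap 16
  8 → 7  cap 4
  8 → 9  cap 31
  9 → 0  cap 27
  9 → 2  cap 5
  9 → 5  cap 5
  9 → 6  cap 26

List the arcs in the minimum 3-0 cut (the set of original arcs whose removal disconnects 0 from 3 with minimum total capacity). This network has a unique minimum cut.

Min-cut arcs: {(2,4), (3,5), (3,9), (6,1), (6,8), (7,1), (7,9)} (total capacity 81)

augment #1: 3→5→0 push 27
augment #2: 3→9→0 push 14
augment #3: 3→2→4→0 push 12
augment #4: 3→6→1→0 push 5
augment #5: 3→6→8→0 push 5
augment #6: 3→6→7→1→0 push 2
augment #7: 3→6→7→9→0 push 7
augment #8: 3→6→7→2→4→0 push 2
augment #9: 3→6→7→2→4→1→0 push 7
max flow = 81; residual-reachable set from 3 gives S-side
cut edges (S→T): {(2,4), (3,5), (3,9), (6,1), (6,8), (7,1), (7,9)} total cap 81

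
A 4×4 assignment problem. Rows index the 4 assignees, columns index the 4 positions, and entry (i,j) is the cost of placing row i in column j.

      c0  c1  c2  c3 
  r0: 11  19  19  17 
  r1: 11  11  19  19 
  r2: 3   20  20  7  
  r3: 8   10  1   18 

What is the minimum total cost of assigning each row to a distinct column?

Minimum assignment cost: 30

optimal assignment: row0→col0 (cost 11), row1→col1 (cost 11), row2→col3 (cost 7), row3→col2 (cost 1)
total = 11 + 11 + 7 + 1 = 30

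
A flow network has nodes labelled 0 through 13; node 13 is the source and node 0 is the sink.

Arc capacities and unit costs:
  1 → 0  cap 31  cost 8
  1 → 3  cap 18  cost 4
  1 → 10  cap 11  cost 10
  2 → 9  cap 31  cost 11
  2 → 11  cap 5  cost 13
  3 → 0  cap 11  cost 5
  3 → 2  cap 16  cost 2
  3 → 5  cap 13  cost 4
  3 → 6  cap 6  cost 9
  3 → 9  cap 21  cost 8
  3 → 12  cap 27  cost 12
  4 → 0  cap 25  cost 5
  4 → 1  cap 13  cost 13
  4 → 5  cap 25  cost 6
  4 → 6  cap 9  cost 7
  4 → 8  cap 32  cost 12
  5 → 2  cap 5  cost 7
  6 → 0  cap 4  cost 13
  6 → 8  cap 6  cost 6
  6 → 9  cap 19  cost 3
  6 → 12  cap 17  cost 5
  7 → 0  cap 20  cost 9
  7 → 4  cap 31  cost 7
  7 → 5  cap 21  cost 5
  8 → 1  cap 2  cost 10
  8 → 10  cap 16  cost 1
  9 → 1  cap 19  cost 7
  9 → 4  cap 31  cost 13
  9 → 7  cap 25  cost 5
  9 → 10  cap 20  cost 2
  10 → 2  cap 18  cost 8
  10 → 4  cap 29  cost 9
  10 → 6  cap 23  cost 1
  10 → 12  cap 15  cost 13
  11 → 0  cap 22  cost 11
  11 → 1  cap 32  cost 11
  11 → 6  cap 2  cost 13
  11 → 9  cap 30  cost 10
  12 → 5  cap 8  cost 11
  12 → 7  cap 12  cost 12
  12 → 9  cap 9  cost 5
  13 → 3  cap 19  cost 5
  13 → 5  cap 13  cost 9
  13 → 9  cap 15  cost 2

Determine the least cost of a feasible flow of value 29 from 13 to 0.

Minimum cost for 29 units: 431

shortest-cost path #1: 13→3→0 push 11 @ unit cost 10 (adds 110)
shortest-cost path #2: 13→9→7→0 push 15 @ unit cost 16 (adds 240)
shortest-cost path #3: 13→3→6→0 push 3 @ unit cost 27 (adds 81)
total cost = 431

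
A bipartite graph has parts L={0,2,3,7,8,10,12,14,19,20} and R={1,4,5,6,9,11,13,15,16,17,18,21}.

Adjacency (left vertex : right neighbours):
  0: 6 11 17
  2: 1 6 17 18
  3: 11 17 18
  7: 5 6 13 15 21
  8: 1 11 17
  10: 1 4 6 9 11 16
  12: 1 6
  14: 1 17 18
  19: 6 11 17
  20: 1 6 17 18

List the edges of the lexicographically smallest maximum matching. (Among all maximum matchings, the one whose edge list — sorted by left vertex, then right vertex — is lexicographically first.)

|M| = 7 (so the lex-smallest maximum matching has 7 edges)
process left vertices in ascending order; for each, take the smallest-labelled available neighbour that still permits 7 edges overall, or leave it unmatched if none does
lex-smallest matching: {0-6, 2-1, 3-11, 7-5, 8-17, 10-4, 14-18}

Lex-smallest maximum matching: {(0,6), (2,1), (3,11), (7,5), (8,17), (10,4), (14,18)}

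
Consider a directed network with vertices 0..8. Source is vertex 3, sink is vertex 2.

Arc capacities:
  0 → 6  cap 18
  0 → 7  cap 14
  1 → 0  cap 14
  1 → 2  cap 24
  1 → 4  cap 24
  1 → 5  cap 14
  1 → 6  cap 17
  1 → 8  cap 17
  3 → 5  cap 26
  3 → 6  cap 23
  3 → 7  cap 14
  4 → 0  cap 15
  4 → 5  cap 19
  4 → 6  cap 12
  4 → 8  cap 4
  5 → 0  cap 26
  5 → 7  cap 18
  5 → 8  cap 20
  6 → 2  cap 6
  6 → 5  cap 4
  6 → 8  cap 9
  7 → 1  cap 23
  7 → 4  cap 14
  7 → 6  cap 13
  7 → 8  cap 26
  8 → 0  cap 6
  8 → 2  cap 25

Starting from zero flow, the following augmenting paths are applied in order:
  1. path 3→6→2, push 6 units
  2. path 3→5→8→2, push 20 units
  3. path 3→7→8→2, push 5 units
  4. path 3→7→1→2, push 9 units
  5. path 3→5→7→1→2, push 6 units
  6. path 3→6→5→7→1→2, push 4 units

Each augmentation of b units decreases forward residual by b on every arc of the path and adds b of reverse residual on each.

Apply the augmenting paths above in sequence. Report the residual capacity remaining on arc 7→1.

Residual capacity of (7,1): 4

after path 1 (3→6→2, push 6): res(7,1)=23
after path 2 (3→5→8→2, push 20): res(7,1)=23
after path 3 (3→7→8→2, push 5): res(7,1)=23
after path 4 (3→7→1→2, push 9): res(7,1)=14
after path 5 (3→5→7→1→2, push 6): res(7,1)=8
after path 6 (3→6→5→7→1→2, push 4): res(7,1)=4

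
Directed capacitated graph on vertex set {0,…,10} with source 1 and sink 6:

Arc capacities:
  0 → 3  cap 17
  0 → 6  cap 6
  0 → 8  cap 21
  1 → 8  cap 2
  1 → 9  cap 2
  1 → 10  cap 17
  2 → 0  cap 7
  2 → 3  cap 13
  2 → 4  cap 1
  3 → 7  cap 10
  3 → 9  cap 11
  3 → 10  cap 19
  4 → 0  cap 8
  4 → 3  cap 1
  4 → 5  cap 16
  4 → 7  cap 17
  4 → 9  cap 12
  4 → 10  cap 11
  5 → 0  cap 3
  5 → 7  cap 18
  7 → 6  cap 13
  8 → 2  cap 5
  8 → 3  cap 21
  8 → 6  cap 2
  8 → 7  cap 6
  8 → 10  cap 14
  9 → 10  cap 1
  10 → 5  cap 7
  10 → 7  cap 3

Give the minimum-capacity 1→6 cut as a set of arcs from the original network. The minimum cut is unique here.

augment #1: 1→8→6 push 2
augment #2: 1→10→7→6 push 3
augment #3: 1→10→5→0→6 push 3
augment #4: 1→10→5→7→6 push 4
max flow = 12; residual-reachable set from 1 gives S-side
cut edges (S→T): {(1,8), (10,5), (10,7)} total cap 12

Min-cut arcs: {(1,8), (10,5), (10,7)} (total capacity 12)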